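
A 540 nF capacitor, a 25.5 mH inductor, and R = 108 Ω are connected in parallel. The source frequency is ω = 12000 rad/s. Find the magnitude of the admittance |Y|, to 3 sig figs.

9.80 mS

X_L = ωL = 306 Ω
X_C = 1/(ωC) = 154 Ω
Parallel: admittances add. Y = 1/R + 1/(jωL) + jωC
Y = (0.00926 + j0.00321) S
|Y| = 0.00980 S → |Z| = 1/|Y| = 102 Ω, ∠Z = −∠Y = -19.1°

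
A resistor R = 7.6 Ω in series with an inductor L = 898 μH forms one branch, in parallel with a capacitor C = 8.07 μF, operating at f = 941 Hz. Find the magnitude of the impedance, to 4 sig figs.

ω = 2πf = 5912 rad/s
X_L = ωL = 5.309 Ω
X_C = 1/(ωC) = 20.96 Ω
Branch 1 (R+jX_L): Z₁ = 7.600 + j5.309 Ω, |Z₁| = 9.271 Ω
Branch 2 (−jX_C): Z₂ = −j20.96 Ω
Parallel: Z = Z₁Z₂/(Z₁+Z₂), |Z| = 11.17 Ω, ∠Z = 9.035°

11.17 Ω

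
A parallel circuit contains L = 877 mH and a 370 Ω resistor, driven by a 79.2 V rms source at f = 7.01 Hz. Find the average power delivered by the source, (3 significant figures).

17.0 W

ω = 2πf = 44.05 rad/s
X_L = ωL = 38.6 Ω
Parallel: admittances add. Y = 1/R + 1/(jωL)
Y = (0.00270 − j0.0259) S
|Y| = 0.0260 S → |Z| = 1/|Y| = 38.4 Ω, ∠Z = −∠Y = 84.0°
I = V/|Z| = 2.06 A
P = VI cos φ = 79.2 × 2.06 × cos(84.0°) = 17.0 W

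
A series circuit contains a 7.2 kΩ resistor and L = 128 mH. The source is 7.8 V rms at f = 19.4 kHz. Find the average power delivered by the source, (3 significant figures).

1.48 mW

ω = 2πf = 121900 rad/s
X_L = ωL = 15600 Ω
Z = 7200 + j15600 Ω
|Z| = √(7200² + 15600²) = 17200 Ω
∠Z = arctan(15600/7200) = 65.2°
I = V/|Z| = 454 μA
P = VI cos φ = 7.8 × 0.000454 × cos(65.2°) = 1.48 mW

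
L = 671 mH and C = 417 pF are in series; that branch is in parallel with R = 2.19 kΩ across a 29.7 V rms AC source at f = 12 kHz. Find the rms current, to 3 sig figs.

13.7 mA

ω = 2πf = 75400 rad/s
X_L = ωL = 50600 Ω
X_C = 1/(ωC) = 31800 Ω
Branch 1: Z₁ = R = 2190 Ω
Branch 2 (series LC): Z₂ = j(X_L − X_C) = j18800 Ω
Parallel: Z = Z₁Z₂/(Z₁+Z₂), |Z| = 2180 Ω, ∠Z = 6.65°
I = V/|Z| = 29.7/2180 = 13.7 mA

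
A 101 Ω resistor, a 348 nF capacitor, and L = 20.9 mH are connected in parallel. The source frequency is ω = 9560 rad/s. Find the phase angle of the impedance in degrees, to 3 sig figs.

X_L = ωL = 200 Ω
X_C = 1/(ωC) = 301 Ω
Parallel: admittances add. Y = 1/R + 1/(jωL) + jωC
Y = (0.00990 − j0.00168) S
|Y| = 0.0100 S → |Z| = 1/|Y| = 99.6 Ω, ∠Z = −∠Y = 9.62°

9.62°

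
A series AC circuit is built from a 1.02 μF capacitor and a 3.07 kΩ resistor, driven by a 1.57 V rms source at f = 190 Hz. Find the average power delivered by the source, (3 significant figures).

ω = 2πf = 1194 rad/s
X_C = 1/(ωC) = 821 Ω
Z = 3070 − j821 Ω
|Z| = √(3070² + 821²) = 3180 Ω
∠Z = arctan(-821/3070) = -15.0°
I = V/|Z| = 494 μA
P = VI cos φ = 1.57 × 0.000494 × cos(-15.0°) = 749 μW

749 μW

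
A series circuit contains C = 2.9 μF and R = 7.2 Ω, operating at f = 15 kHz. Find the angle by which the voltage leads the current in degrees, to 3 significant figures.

ω = 2πf = 94250 rad/s
X_C = 1/(ωC) = 3.66 Ω
Z = 7.20 − j3.66 Ω
|Z| = √(7.20² + 3.66²) = 8.08 Ω
∠Z = arctan(-3.66/7.20) = -26.9°

-26.9°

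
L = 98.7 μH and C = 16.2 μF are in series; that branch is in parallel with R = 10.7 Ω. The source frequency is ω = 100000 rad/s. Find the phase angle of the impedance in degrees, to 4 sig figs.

49.15°

X_L = ωL = 9.870 Ω
X_C = 1/(ωC) = 0.6173 Ω
Branch 1: Z₁ = R = 10.70 Ω
Branch 2 (series LC): Z₂ = j(X_L − X_C) = j9.253 Ω
Parallel: Z = Z₁Z₂/(Z₁+Z₂), |Z| = 6.999 Ω, ∠Z = 49.15°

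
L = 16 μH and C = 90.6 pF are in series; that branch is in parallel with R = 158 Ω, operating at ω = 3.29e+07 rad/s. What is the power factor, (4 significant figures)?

X_L = ωL = 526.4 Ω
X_C = 1/(ωC) = 335.5 Ω
Branch 1: Z₁ = R = 158.0 Ω
Branch 2 (series LC): Z₂ = j(X_L − X_C) = j190.9 Ω
Parallel: Z = Z₁Z₂/(Z₁+Z₂), |Z| = 121.7 Ω, ∠Z = 39.61°
cos φ = cos(39.61°) = 0.7704

0.7704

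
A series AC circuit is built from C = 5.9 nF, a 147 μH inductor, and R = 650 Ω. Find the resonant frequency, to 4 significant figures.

ω₀ = 1/√(LC) = 1/√(0.000147 × 5.9e-09) = 1.074e+06 rad/s
f₀ = ω₀/(2π) = 170.9 kHz

170.9 kHz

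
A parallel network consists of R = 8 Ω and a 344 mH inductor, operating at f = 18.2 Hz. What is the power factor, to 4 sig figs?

0.9799

ω = 2πf = 114.4 rad/s
X_L = ωL = 39.34 Ω
Parallel: admittances add. Y = 1/R + 1/(jωL)
Y = (0.1250 − j0.02542) S
|Y| = 0.1276 S → |Z| = 1/|Y| = 7.840 Ω, ∠Z = −∠Y = 11.50°
cos φ = cos(11.50°) = 0.9799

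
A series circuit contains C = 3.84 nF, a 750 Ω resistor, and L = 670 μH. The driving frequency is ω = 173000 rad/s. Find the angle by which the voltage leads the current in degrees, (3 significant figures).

X_L = ωL = 116 Ω
X_C = 1/(ωC) = 1510 Ω
Net reactance X = X_L − X_C = -1390 Ω
Z = 750 − j1390 Ω
|Z| = √(750² + 1390²) = 1580 Ω
∠Z = arctan(-1390/750) = -61.6°

-61.6°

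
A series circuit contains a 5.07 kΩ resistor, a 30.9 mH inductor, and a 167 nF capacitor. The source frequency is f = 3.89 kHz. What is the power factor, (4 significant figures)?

ω = 2πf = 24440 rad/s
X_L = ωL = 755.2 Ω
X_C = 1/(ωC) = 245.0 Ω
Net reactance X = X_L − X_C = 510.3 Ω
Z = 5070 + j510.3 Ω
|Z| = √(5070² + 510.3²) = 5096 Ω
∠Z = arctan(510.3/5070) = 5.747°
cos φ = cos(5.747°) = 0.9950

0.9950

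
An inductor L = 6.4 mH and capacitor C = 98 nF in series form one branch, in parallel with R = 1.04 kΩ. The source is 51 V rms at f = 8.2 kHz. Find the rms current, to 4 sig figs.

ω = 2πf = 51520 rad/s
X_L = ωL = 329.7 Ω
X_C = 1/(ωC) = 198.1 Ω
Branch 1: Z₁ = R = 1040 Ω
Branch 2 (series LC): Z₂ = j(X_L − X_C) = j131.7 Ω
Parallel: Z = Z₁Z₂/(Z₁+Z₂), |Z| = 130.6 Ω, ∠Z = 82.78°
I = V/|Z| = 51/130.6 = 390.4 mA

390.4 mA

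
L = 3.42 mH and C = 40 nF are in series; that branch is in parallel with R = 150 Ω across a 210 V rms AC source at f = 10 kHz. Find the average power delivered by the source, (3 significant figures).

ω = 2πf = 62830 rad/s
X_L = ωL = 215 Ω
X_C = 1/(ωC) = 398 Ω
Branch 1: Z₁ = R = 150 Ω
Branch 2 (series LC): Z₂ = j(X_L − X_C) = −j183 Ω
Parallel: Z = Z₁Z₂/(Z₁+Z₂), |Z| = 116 Ω, ∠Z = -39.3°
I = V/|Z| = 1.81 A
P = VI cos φ = 210 × 1.81 × cos(-39.3°) = 294 W

294 W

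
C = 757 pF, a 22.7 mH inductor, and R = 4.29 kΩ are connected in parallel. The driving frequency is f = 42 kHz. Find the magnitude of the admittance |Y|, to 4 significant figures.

ω = 2πf = 263900 rad/s
X_L = ωL = 5990 Ω
X_C = 1/(ωC) = 5006 Ω
Parallel: admittances add. Y = 1/R + 1/(jωL) + jωC
Y = (0.0002331 + j3.283e-05) S
|Y| = 0.0002354 S → |Z| = 1/|Y| = 4248 Ω, ∠Z = −∠Y = -8.018°

235.4 μS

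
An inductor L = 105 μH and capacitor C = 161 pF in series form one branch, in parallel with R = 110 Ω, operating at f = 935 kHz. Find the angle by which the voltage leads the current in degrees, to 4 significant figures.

ω = 2πf = 5.875e+06 rad/s
X_L = ωL = 616.9 Ω
X_C = 1/(ωC) = 1057 Ω
Branch 1: Z₁ = R = 110.0 Ω
Branch 2 (series LC): Z₂ = j(X_L − X_C) = −j440.4 Ω
Parallel: Z = Z₁Z₂/(Z₁+Z₂), |Z| = 106.7 Ω, ∠Z = -14.02°

-14.02°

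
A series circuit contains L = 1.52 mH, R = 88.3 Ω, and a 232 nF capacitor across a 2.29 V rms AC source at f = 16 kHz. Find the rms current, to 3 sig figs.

16.2 mA

ω = 2πf = 100500 rad/s
X_L = ωL = 153 Ω
X_C = 1/(ωC) = 42.9 Ω
Net reactance X = X_L − X_C = 110 Ω
Z = 88.3 + j110 Ω
|Z| = √(88.3² + 110²) = 141 Ω
I = V/|Z| = 2.29/141 = 16.2 mA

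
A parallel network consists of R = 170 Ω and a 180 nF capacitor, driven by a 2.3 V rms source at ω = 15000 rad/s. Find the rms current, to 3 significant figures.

14.9 mA

X_C = 1/(ωC) = 370 Ω
Parallel: admittances add. Y = 1/R + jωC
Y = (0.00588 + j0.00270) S
|Y| = 0.00647 S → |Z| = 1/|Y| = 155 Ω, ∠Z = −∠Y = -24.7°
I = V/|Z| = 2.3/155 = 14.9 mA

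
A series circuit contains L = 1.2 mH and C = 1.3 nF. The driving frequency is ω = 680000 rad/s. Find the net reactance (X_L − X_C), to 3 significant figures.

-315 Ω

X_L = ωL = 816 Ω
X_C = 1/(ωC) = 1130 Ω
X = 816 − 1130 = -315 Ω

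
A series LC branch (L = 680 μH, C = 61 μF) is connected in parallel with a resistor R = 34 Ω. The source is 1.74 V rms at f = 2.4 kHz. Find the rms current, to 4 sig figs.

196.6 mA

ω = 2πf = 15080 rad/s
X_L = ωL = 10.25 Ω
X_C = 1/(ωC) = 1.087 Ω
Branch 1: Z₁ = R = 34.00 Ω
Branch 2 (series LC): Z₂ = j(X_L − X_C) = j9.167 Ω
Parallel: Z = Z₁Z₂/(Z₁+Z₂), |Z| = 8.851 Ω, ∠Z = 74.91°
I = V/|Z| = 1.74/8.851 = 196.6 mA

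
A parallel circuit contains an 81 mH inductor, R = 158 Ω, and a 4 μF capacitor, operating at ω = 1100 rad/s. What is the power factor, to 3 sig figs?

X_L = ωL = 89.1 Ω
X_C = 1/(ωC) = 227 Ω
Parallel: admittances add. Y = 1/R + 1/(jωL) + jωC
Y = (0.00633 − j0.00682) S
|Y| = 0.00931 S → |Z| = 1/|Y| = 107 Ω, ∠Z = −∠Y = 47.2°
cos φ = cos(47.2°) = 0.680

0.680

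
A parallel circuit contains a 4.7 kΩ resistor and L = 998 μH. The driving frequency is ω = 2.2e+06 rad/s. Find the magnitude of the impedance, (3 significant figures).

X_L = ωL = 2200 Ω
Parallel: admittances add. Y = 1/R + 1/(jωL)
Y = (0.000213 − j0.000455) S
|Y| = 0.000503 S → |Z| = 1/|Y| = 1990 Ω, ∠Z = −∠Y = 65.0°

1990 Ω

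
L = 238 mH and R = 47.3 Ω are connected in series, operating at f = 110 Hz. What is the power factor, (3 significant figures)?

0.276

ω = 2πf = 691.2 rad/s
X_L = ωL = 164 Ω
Z = 47.3 + j164 Ω
|Z| = √(47.3² + 164²) = 171 Ω
∠Z = arctan(164/47.3) = 74.0°
cos φ = cos(74.0°) = 0.276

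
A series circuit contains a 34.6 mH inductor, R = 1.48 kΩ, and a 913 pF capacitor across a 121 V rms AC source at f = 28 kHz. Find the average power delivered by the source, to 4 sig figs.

9.807 W

ω = 2πf = 175900 rad/s
X_L = ωL = 6087 Ω
X_C = 1/(ωC) = 6226 Ω
Net reactance X = X_L − X_C = -138.6 Ω
Z = 1480 − j138.6 Ω
|Z| = √(1480² + 138.6²) = 1486 Ω
∠Z = arctan(-138.6/1480) = -5.350°
I = V/|Z| = 81.40 mA
P = VI cos φ = 121 × 0.08140 × cos(-5.350°) = 9.807 W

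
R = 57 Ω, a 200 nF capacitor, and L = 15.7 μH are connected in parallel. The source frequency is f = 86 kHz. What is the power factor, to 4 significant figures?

0.8729

ω = 2πf = 540400 rad/s
X_L = ωL = 8.484 Ω
X_C = 1/(ωC) = 9.253 Ω
Parallel: admittances add. Y = 1/R + 1/(jωL) + jωC
Y = (0.01754 − j0.009804) S
|Y| = 0.02010 S → |Z| = 1/|Y| = 49.76 Ω, ∠Z = −∠Y = 29.20°
cos φ = cos(29.20°) = 0.8729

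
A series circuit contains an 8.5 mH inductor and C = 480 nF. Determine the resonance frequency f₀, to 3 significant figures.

2.49 kHz

ω₀ = 1/√(LC) = 1/√(0.0085 × 4.8e-07) = 15660 rad/s
f₀ = ω₀/(2π) = 2.49 kHz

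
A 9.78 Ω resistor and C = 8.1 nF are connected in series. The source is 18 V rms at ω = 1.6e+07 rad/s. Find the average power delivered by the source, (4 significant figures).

X_C = 1/(ωC) = 7.716 Ω
Z = 9.780 − j7.716 Ω
|Z| = √(9.780² + 7.716²) = 12.46 Ω
∠Z = arctan(-7.716/9.780) = -38.27°
I = V/|Z| = 1.445 A
P = VI cos φ = 18 × 1.445 × cos(-38.27°) = 20.42 W

20.42 W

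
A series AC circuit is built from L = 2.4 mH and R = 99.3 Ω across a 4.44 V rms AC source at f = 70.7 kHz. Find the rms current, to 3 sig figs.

4.15 mA

ω = 2πf = 444200 rad/s
X_L = ωL = 1070 Ω
Z = 99.3 + j1070 Ω
|Z| = √(99.3² + 1070²) = 1070 Ω
I = V/|Z| = 4.44/1070 = 4.15 mA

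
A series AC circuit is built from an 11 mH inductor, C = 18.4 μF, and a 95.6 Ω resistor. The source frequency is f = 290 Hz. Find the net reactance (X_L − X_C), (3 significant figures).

-9.78 Ω

ω = 2πf = 1822 rad/s
X_L = ωL = 20.0 Ω
X_C = 1/(ωC) = 29.8 Ω
X = 20.0 − 29.8 = -9.78 Ω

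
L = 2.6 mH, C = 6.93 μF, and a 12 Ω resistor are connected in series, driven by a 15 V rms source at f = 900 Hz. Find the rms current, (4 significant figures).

928.5 mA

ω = 2πf = 5655 rad/s
X_L = ωL = 14.70 Ω
X_C = 1/(ωC) = 25.52 Ω
Net reactance X = X_L − X_C = -10.82 Ω
Z = 12.00 − j10.82 Ω
|Z| = √(12.00² + 10.82²) = 16.15 Ω
I = V/|Z| = 15/16.15 = 928.5 mA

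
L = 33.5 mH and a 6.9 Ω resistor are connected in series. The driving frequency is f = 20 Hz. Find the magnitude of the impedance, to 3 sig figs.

ω = 2πf = 125.7 rad/s
X_L = ωL = 4.21 Ω
Z = 6.90 + j4.21 Ω
|Z| = √(6.90² + 4.21²) = 8.08 Ω

8.08 Ω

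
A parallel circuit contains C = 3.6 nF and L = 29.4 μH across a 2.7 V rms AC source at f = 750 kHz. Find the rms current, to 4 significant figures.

26.32 mA

ω = 2πf = 4.712e+06 rad/s
X_L = ωL = 138.5 Ω
X_C = 1/(ωC) = 58.95 Ω
Parallel: admittances add. Y = 1/(jωL) + jωC
Y = (0 + j0.009747) S
|Y| = 0.009747 S → |Z| = 1/|Y| = 102.6 Ω, ∠Z = −∠Y = -90.00°
I = V/|Z| = 2.7/102.6 = 26.32 mA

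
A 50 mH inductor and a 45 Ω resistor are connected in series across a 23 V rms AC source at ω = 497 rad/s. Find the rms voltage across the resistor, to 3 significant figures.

X_L = ωL = 24.9 Ω
Z = 45.0 + j24.9 Ω
|Z| = √(45.0² + 24.9²) = 51.4 Ω
I = V/|Z| = 447 mA
V_R = I·|Z_R| = 0.447 × 45.0 = 20.1 V

20.1 V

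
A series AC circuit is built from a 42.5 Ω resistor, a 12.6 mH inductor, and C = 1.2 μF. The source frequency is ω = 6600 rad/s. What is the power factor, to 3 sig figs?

0.702

X_L = ωL = 83.2 Ω
X_C = 1/(ωC) = 126 Ω
Net reactance X = X_L − X_C = -43.1 Ω
Z = 42.5 − j43.1 Ω
|Z| = √(42.5² + 43.1²) = 60.5 Ω
∠Z = arctan(-43.1/42.5) = -45.4°
cos φ = cos(-45.4°) = 0.702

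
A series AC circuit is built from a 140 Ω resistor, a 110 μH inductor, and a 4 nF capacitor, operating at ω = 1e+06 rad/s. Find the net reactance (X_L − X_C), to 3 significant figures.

-140 Ω

X_L = ωL = 110 Ω
X_C = 1/(ωC) = 250 Ω
X = 110 − 250 = -140 Ω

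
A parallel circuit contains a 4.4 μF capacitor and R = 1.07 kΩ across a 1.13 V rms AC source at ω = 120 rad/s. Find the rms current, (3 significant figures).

X_C = 1/(ωC) = 1890 Ω
Parallel: admittances add. Y = 1/R + jωC
Y = (0.000935 + j0.000528) S
|Y| = 0.00107 S → |Z| = 1/|Y| = 932 Ω, ∠Z = −∠Y = -29.5°
I = V/|Z| = 1.13/932 = 1.21 mA

1.21 mA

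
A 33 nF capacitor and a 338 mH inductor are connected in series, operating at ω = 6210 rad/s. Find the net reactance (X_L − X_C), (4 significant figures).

X_L = ωL = 2099 Ω
X_C = 1/(ωC) = 4880 Ω
X = 2099 − 4880 = -2781 Ω

-2781 Ω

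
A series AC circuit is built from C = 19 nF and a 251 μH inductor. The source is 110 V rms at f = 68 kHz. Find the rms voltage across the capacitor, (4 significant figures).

849.9 V

ω = 2πf = 427300 rad/s
X_L = ωL = 107.2 Ω
X_C = 1/(ωC) = 123.2 Ω
Net reactance X = X_L − X_C = -15.94 Ω
Z = − j15.94 Ω
|Z| = √(0² + 15.94²) = 15.94 Ω
I = V/|Z| = 6.899 A
V_C = I·|Z_C| = 6.899 × 123.2 = 849.9 V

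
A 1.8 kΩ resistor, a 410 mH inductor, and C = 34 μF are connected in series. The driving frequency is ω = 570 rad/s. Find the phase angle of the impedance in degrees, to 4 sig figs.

5.777°

X_L = ωL = 233.7 Ω
X_C = 1/(ωC) = 51.60 Ω
Net reactance X = X_L − X_C = 182.1 Ω
Z = 1800 + j182.1 Ω
|Z| = √(1800² + 182.1²) = 1809 Ω
∠Z = arctan(182.1/1800) = 5.777°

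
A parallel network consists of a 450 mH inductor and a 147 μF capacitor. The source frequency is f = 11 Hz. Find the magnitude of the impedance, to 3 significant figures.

ω = 2πf = 69.12 rad/s
X_L = ωL = 31.1 Ω
X_C = 1/(ωC) = 98.4 Ω
Parallel: admittances add. Y = 1/(jωL) + jωC
Y = (0 − j0.0220) S
|Y| = 0.0220 S → |Z| = 1/|Y| = 45.5 Ω, ∠Z = −∠Y = 90.0°

45.5 Ω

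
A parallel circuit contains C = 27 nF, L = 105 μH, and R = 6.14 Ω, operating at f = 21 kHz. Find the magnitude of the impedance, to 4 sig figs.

5.658 Ω

ω = 2πf = 131900 rad/s
X_L = ωL = 13.85 Ω
X_C = 1/(ωC) = 280.7 Ω
Parallel: admittances add. Y = 1/R + 1/(jωL) + jωC
Y = (0.1629 − j0.06862) S
|Y| = 0.1767 S → |Z| = 1/|Y| = 5.658 Ω, ∠Z = −∠Y = 22.85°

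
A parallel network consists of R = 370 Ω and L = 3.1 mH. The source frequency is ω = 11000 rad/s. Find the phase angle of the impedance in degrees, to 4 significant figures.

X_L = ωL = 34.10 Ω
Parallel: admittances add. Y = 1/R + 1/(jωL)
Y = (0.002703 − j0.02933) S
|Y| = 0.02945 S → |Z| = 1/|Y| = 33.96 Ω, ∠Z = −∠Y = 84.73°

84.73°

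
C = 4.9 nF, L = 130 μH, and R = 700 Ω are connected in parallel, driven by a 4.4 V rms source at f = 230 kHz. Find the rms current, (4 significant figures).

9.968 mA

ω = 2πf = 1.445e+06 rad/s
X_L = ωL = 187.9 Ω
X_C = 1/(ωC) = 141.2 Ω
Parallel: admittances add. Y = 1/R + 1/(jωL) + jωC
Y = (0.001429 + j0.001758) S
|Y| = 0.002265 S → |Z| = 1/|Y| = 441.4 Ω, ∠Z = −∠Y = -50.91°
I = V/|Z| = 4.4/441.4 = 9.968 mA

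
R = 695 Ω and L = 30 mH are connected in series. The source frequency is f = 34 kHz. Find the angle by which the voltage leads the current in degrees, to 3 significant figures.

ω = 2πf = 213600 rad/s
X_L = ωL = 6410 Ω
Z = 695 + j6410 Ω
|Z| = √(695² + 6410²) = 6450 Ω
∠Z = arctan(6410/695) = 83.8°

83.8°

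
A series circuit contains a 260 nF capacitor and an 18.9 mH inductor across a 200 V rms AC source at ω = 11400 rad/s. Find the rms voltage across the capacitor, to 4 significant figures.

X_L = ωL = 215.5 Ω
X_C = 1/(ωC) = 337.4 Ω
Net reactance X = X_L − X_C = -121.9 Ω
Z = − j121.9 Ω
|Z| = √(0² + 121.9²) = 121.9 Ω
I = V/|Z| = 1.640 A
V_C = I·|Z_C| = 1.640 × 337.4 = 553.4 V

553.4 V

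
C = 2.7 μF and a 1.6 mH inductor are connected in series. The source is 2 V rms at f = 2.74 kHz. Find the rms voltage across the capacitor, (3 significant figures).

ω = 2πf = 17220 rad/s
X_L = ωL = 27.5 Ω
X_C = 1/(ωC) = 21.5 Ω
Net reactance X = X_L − X_C = 6.03 Ω
Z = j6.03 Ω
|Z| = √(0² + 6.03²) = 6.03 Ω
I = V/|Z| = 332 mA
V_C = I·|Z_C| = 0.332 × 21.5 = 7.13 V

7.13 V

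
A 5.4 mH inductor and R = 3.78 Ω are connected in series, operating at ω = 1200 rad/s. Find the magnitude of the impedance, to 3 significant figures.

7.50 Ω

X_L = ωL = 6.48 Ω
Z = 3.78 + j6.48 Ω
|Z| = √(3.78² + 6.48²) = 7.50 Ω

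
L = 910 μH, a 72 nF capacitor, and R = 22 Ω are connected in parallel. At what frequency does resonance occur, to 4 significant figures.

ω₀ = 1/√(LC) = 1/√(0.00091 × 7.2e-08) = 123500 rad/s
f₀ = ω₀/(2π) = 19.66 kHz

19.66 kHz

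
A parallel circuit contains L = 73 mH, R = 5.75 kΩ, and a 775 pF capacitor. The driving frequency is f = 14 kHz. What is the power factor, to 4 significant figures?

0.8932

ω = 2πf = 87960 rad/s
X_L = ωL = 6421 Ω
X_C = 1/(ωC) = 14670 Ω
Parallel: admittances add. Y = 1/R + 1/(jωL) + jωC
Y = (0.0001739 − j8.756e-05) S
|Y| = 0.0001947 S → |Z| = 1/|Y| = 5136 Ω, ∠Z = −∠Y = 26.72°
cos φ = cos(26.72°) = 0.8932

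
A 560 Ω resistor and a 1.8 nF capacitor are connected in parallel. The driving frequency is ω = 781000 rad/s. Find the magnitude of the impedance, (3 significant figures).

440 Ω

X_C = 1/(ωC) = 711 Ω
Parallel: admittances add. Y = 1/R + jωC
Y = (0.00179 + j0.00141) S
|Y| = 0.00227 S → |Z| = 1/|Y| = 440 Ω, ∠Z = −∠Y = -38.2°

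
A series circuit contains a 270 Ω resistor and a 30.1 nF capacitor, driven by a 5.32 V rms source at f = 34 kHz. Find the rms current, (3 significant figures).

17.1 mA

ω = 2πf = 213600 rad/s
X_C = 1/(ωC) = 156 Ω
Z = 270 − j156 Ω
|Z| = √(270² + 156²) = 312 Ω
I = V/|Z| = 5.32/312 = 17.1 mA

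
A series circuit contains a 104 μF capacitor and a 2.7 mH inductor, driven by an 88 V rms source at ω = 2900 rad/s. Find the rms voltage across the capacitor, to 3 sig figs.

64.6 V

X_L = ωL = 7.83 Ω
X_C = 1/(ωC) = 3.32 Ω
Net reactance X = X_L − X_C = 4.51 Ω
Z = j4.51 Ω
|Z| = √(0² + 4.51²) = 4.51 Ω
I = V/|Z| = 19.5 A
V_C = I·|Z_C| = 19.5 × 3.32 = 64.6 V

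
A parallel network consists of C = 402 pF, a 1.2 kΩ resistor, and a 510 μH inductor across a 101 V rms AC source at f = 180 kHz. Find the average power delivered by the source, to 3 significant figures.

ω = 2πf = 1.131e+06 rad/s
X_L = ωL = 577 Ω
X_C = 1/(ωC) = 2200 Ω
Parallel: admittances add. Y = 1/R + 1/(jωL) + jωC
Y = (0.000833 − j0.00128) S
|Y| = 0.00153 S → |Z| = 1/|Y| = 655 Ω, ∠Z = −∠Y = 56.9°
I = V/|Z| = 154 mA
P = VI cos φ = 101 × 0.154 × cos(56.9°) = 8.50 W

8.50 W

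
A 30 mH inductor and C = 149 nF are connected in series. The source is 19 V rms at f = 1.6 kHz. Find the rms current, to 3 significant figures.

51.9 mA

ω = 2πf = 10050 rad/s
X_L = ωL = 302 Ω
X_C = 1/(ωC) = 668 Ω
Net reactance X = X_L − X_C = -366 Ω
Z = − j366 Ω
|Z| = √(0² + 366²) = 366 Ω
I = V/|Z| = 19/366 = 51.9 mA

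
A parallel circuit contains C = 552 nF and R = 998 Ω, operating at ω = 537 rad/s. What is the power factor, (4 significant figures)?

0.9589

X_C = 1/(ωC) = 3374 Ω
Parallel: admittances add. Y = 1/R + jωC
Y = (0.001002 + j0.0002964) S
|Y| = 0.001045 S → |Z| = 1/|Y| = 957.0 Ω, ∠Z = −∠Y = -16.48°
cos φ = cos(-16.48°) = 0.9589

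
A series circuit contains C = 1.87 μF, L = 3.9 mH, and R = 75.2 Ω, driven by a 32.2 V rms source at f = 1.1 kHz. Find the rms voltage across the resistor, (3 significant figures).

26.7 V

ω = 2πf = 6912 rad/s
X_L = ωL = 27.0 Ω
X_C = 1/(ωC) = 77.4 Ω
Net reactance X = X_L − X_C = -50.4 Ω
Z = 75.2 − j50.4 Ω
|Z| = √(75.2² + 50.4²) = 90.5 Ω
I = V/|Z| = 356 mA
V_R = I·|Z_R| = 0.356 × 75.2 = 26.7 V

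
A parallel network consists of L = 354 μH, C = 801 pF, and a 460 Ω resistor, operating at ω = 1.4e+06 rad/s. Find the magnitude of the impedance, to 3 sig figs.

425 Ω

X_L = ωL = 496 Ω
X_C = 1/(ωC) = 892 Ω
Parallel: admittances add. Y = 1/R + 1/(jωL) + jωC
Y = (0.00217 − j0.000896) S
|Y| = 0.00235 S → |Z| = 1/|Y| = 425 Ω, ∠Z = −∠Y = 22.4°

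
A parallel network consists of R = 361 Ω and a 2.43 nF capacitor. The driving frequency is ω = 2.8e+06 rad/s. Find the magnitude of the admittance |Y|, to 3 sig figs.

7.35 mS

X_C = 1/(ωC) = 147 Ω
Parallel: admittances add. Y = 1/R + jωC
Y = (0.00277 + j0.00680) S
|Y| = 0.00735 S → |Z| = 1/|Y| = 136 Ω, ∠Z = −∠Y = -67.8°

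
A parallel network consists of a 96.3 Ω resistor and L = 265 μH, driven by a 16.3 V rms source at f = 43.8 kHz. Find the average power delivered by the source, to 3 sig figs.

2.76 W

ω = 2πf = 275200 rad/s
X_L = ωL = 72.9 Ω
Parallel: admittances add. Y = 1/R + 1/(jωL)
Y = (0.0104 − j0.0137) S
|Y| = 0.0172 S → |Z| = 1/|Y| = 58.1 Ω, ∠Z = −∠Y = 52.9°
I = V/|Z| = 280 mA
P = VI cos φ = 16.3 × 0.280 × cos(52.9°) = 2.76 W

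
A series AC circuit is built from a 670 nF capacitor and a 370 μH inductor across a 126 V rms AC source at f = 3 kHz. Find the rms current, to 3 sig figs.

1.74 A

ω = 2πf = 18850 rad/s
X_L = ωL = 6.97 Ω
X_C = 1/(ωC) = 79.2 Ω
Net reactance X = X_L − X_C = -72.2 Ω
Z = − j72.2 Ω
|Z| = √(0² + 72.2²) = 72.2 Ω
I = V/|Z| = 126/72.2 = 1.74 A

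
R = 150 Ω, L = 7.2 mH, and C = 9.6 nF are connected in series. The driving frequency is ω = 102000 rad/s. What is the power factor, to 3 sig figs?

X_L = ωL = 734 Ω
X_C = 1/(ωC) = 1020 Ω
Net reactance X = X_L − X_C = -287 Ω
Z = 150 − j287 Ω
|Z| = √(150² + 287²) = 324 Ω
∠Z = arctan(-287/150) = -62.4°
cos φ = cos(-62.4°) = 0.463

0.463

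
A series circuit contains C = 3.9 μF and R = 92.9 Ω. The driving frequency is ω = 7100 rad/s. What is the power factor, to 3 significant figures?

0.932

X_C = 1/(ωC) = 36.1 Ω
Z = 92.9 − j36.1 Ω
|Z| = √(92.9² + 36.1²) = 99.7 Ω
∠Z = arctan(-36.1/92.9) = -21.2°
cos φ = cos(-21.2°) = 0.932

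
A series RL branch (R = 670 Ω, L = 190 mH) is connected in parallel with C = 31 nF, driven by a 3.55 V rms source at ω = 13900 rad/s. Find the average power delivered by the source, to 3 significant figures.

1.14 mW

X_L = ωL = 2640 Ω
X_C = 1/(ωC) = 2320 Ω
Branch 1 (R+jX_L): Z₁ = 670 + j2640 Ω, |Z₁| = 2720 Ω
Branch 2 (−jX_C): Z₂ = −j2320 Ω
Parallel: Z = Z₁Z₂/(Z₁+Z₂), |Z| = 8510 Ω, ∠Z = -39.8°
I = V/|Z| = 417 μA
P = VI cos φ = 3.55 × 0.000417 × cos(-39.8°) = 1.14 mW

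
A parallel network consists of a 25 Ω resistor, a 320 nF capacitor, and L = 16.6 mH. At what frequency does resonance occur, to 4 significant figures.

ω₀ = 1/√(LC) = 1/√(0.0166 × 3.2e-07) = 13720 rad/s
f₀ = ω₀/(2π) = 2.184 kHz

2.184 kHz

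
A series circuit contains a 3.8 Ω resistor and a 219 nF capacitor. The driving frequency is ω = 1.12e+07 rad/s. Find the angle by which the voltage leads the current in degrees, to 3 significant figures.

X_C = 1/(ωC) = 0.408 Ω
Z = 3.80 − j0.408 Ω
|Z| = √(3.80² + 0.408²) = 3.82 Ω
∠Z = arctan(-0.408/3.80) = -6.12°

-6.12°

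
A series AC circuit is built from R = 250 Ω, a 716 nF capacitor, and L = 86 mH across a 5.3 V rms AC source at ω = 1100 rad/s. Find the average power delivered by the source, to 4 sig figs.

X_L = ωL = 94.60 Ω
X_C = 1/(ωC) = 1270 Ω
Net reactance X = X_L − X_C = -1175 Ω
Z = 250.0 − j1175 Ω
|Z| = √(250.0² + 1175²) = 1201 Ω
∠Z = arctan(-1175/250.0) = -77.99°
I = V/|Z| = 4.412 mA
P = VI cos φ = 5.3 × 0.004412 × cos(-77.99°) = 4.866 mW

4.866 mW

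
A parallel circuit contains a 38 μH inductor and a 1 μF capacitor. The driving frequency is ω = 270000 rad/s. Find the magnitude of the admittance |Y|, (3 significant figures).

X_L = ωL = 10.3 Ω
X_C = 1/(ωC) = 3.70 Ω
Parallel: admittances add. Y = 1/(jωL) + jωC
Y = (0 + j0.173) S
|Y| = 0.173 S → |Z| = 1/|Y| = 5.80 Ω, ∠Z = −∠Y = -90.0°

173 mS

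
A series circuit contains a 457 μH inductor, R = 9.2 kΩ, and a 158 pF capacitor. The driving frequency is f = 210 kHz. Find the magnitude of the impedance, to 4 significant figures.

ω = 2πf = 1.319e+06 rad/s
X_L = ωL = 603.0 Ω
X_C = 1/(ωC) = 4797 Ω
Net reactance X = X_L − X_C = -4194 Ω
Z = 9200 − j4194 Ω
|Z| = √(9200² + 4194²) = 10110 Ω

10110 Ω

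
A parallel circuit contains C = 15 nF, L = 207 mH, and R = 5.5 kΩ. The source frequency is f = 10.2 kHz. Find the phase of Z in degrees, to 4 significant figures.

-78.40°

ω = 2πf = 64090 rad/s
X_L = ωL = 13270 Ω
X_C = 1/(ωC) = 1040 Ω
Parallel: admittances add. Y = 1/R + 1/(jωL) + jωC
Y = (0.0001818 + j0.0008859) S
|Y| = 0.0009044 S → |Z| = 1/|Y| = 1106 Ω, ∠Z = −∠Y = -78.40°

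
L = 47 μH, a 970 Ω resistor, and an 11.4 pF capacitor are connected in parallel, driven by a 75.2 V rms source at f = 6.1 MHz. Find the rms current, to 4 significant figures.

78.03 mA

ω = 2πf = 3.833e+07 rad/s
X_L = ωL = 1801 Ω
X_C = 1/(ωC) = 2289 Ω
Parallel: admittances add. Y = 1/R + 1/(jωL) + jωC
Y = (0.001031 − j0.0001182) S
|Y| = 0.001038 S → |Z| = 1/|Y| = 963.7 Ω, ∠Z = −∠Y = 6.540°
I = V/|Z| = 75.2/963.7 = 78.03 mA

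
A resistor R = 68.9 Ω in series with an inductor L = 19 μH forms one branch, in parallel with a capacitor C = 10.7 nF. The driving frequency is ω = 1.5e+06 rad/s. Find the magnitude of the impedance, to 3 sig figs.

60.5 Ω

X_L = ωL = 28.5 Ω
X_C = 1/(ωC) = 62.3 Ω
Branch 1 (R+jX_L): Z₁ = 68.9 + j28.5 Ω, |Z₁| = 74.6 Ω
Branch 2 (−jX_C): Z₂ = −j62.3 Ω
Parallel: Z = Z₁Z₂/(Z₁+Z₂), |Z| = 60.5 Ω, ∠Z = -41.4°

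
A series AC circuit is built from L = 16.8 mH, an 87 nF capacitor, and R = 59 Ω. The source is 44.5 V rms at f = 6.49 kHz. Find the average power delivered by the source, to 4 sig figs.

ω = 2πf = 40780 rad/s
X_L = ωL = 685.1 Ω
X_C = 1/(ωC) = 281.9 Ω
Net reactance X = X_L − X_C = 403.2 Ω
Z = 59.00 + j403.2 Ω
|Z| = √(59.00² + 403.2²) = 407.5 Ω
∠Z = arctan(403.2/59.00) = 81.67°
I = V/|Z| = 109.2 mA
P = VI cos φ = 44.5 × 0.1092 × cos(81.67°) = 703.6 mW

703.6 mW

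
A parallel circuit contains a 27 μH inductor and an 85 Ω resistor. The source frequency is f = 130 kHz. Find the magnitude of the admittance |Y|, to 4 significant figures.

46.84 mS

ω = 2πf = 816800 rad/s
X_L = ωL = 22.05 Ω
Parallel: admittances add. Y = 1/R + 1/(jωL)
Y = (0.01176 − j0.04534) S
|Y| = 0.04684 S → |Z| = 1/|Y| = 21.35 Ω, ∠Z = −∠Y = 75.45°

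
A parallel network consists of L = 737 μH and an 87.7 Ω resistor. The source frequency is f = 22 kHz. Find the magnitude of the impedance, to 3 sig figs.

ω = 2πf = 138200 rad/s
X_L = ωL = 102 Ω
Parallel: admittances add. Y = 1/R + 1/(jωL)
Y = (0.0114 − j0.00982) S
|Y| = 0.0150 S → |Z| = 1/|Y| = 66.5 Ω, ∠Z = −∠Y = 40.7°

66.5 Ω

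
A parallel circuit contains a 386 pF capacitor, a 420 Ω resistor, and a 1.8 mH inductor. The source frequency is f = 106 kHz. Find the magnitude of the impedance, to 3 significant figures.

ω = 2πf = 666000 rad/s
X_L = ωL = 1200 Ω
X_C = 1/(ωC) = 3890 Ω
Parallel: admittances add. Y = 1/R + 1/(jωL) + jωC
Y = (0.00238 − j0.000577) S
|Y| = 0.00245 S → |Z| = 1/|Y| = 408 Ω, ∠Z = −∠Y = 13.6°

408 Ω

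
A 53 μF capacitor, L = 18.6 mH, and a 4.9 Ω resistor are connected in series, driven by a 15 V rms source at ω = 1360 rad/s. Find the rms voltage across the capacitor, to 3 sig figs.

X_L = ωL = 25.3 Ω
X_C = 1/(ωC) = 13.9 Ω
Net reactance X = X_L − X_C = 11.4 Ω
Z = 4.90 + j11.4 Ω
|Z| = √(4.90² + 11.4²) = 12.4 Ω
I = V/|Z| = 1.21 A
V_C = I·|Z_C| = 1.21 × 13.9 = 16.7 V

16.7 V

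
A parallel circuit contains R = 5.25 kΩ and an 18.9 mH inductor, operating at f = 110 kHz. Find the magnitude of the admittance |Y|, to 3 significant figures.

ω = 2πf = 691200 rad/s
X_L = ωL = 13100 Ω
Parallel: admittances add. Y = 1/R + 1/(jωL)
Y = (0.000190 − j7.66e-05) S
|Y| = 0.000205 S → |Z| = 1/|Y| = 4870 Ω, ∠Z = −∠Y = 21.9°

205 μS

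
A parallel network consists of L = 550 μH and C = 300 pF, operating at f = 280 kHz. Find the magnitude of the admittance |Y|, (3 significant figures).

ω = 2πf = 1.759e+06 rad/s
X_L = ωL = 968 Ω
X_C = 1/(ωC) = 1890 Ω
Parallel: admittances add. Y = 1/(jωL) + jωC
Y = (0 − j0.000506) S
|Y| = 0.000506 S → |Z| = 1/|Y| = 1980 Ω, ∠Z = −∠Y = 90.0°

506 μS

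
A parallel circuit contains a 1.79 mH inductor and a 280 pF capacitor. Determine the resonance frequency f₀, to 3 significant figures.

ω₀ = 1/√(LC) = 1/√(0.00179 × 2.8e-10) = 1.413e+06 rad/s
f₀ = ω₀/(2π) = 225 kHz

225 kHz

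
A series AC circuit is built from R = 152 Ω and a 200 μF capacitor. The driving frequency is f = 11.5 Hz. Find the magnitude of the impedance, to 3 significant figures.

ω = 2πf = 72.26 rad/s
X_C = 1/(ωC) = 69.2 Ω
Z = 152 − j69.2 Ω
|Z| = √(152² + 69.2²) = 167 Ω

167 Ω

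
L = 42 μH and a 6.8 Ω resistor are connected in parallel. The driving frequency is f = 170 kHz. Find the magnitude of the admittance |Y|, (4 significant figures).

148.7 mS

ω = 2πf = 1.068e+06 rad/s
X_L = ωL = 44.86 Ω
Parallel: admittances add. Y = 1/R + 1/(jωL)
Y = (0.1471 − j0.02229) S
|Y| = 0.1487 S → |Z| = 1/|Y| = 6.723 Ω, ∠Z = −∠Y = 8.619°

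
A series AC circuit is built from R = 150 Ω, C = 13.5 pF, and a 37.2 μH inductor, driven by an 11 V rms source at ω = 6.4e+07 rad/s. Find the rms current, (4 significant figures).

X_L = ωL = 2381 Ω
X_C = 1/(ωC) = 1157 Ω
Net reactance X = X_L − X_C = 1223 Ω
Z = 150.0 + j1223 Ω
|Z| = √(150.0² + 1223²) = 1233 Ω
I = V/|Z| = 11/1233 = 8.925 mA

8.925 mA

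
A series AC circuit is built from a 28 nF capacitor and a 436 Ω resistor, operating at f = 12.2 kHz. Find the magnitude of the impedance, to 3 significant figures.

638 Ω

ω = 2πf = 76650 rad/s
X_C = 1/(ωC) = 466 Ω
Z = 436 − j466 Ω
|Z| = √(436² + 466²) = 638 Ω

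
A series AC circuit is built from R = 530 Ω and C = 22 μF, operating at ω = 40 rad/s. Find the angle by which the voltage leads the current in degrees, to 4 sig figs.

X_C = 1/(ωC) = 1136 Ω
Z = 530.0 − j1136 Ω
|Z| = √(530.0² + 1136²) = 1254 Ω
∠Z = arctan(-1136/530.0) = -65.00°

-65.00°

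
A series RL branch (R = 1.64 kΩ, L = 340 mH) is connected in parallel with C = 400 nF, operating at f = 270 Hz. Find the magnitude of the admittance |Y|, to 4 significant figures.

ω = 2πf = 1696 rad/s
X_L = ωL = 576.8 Ω
X_C = 1/(ωC) = 1474 Ω
Branch 1 (R+jX_L): Z₁ = 1640 + j576.8 Ω, |Z₁| = 1738 Ω
Branch 2 (−jX_C): Z₂ = −j1474 Ω
Parallel: Z = Z₁Z₂/(Z₁+Z₂), |Z| = 1371 Ω, ∠Z = -41.95°
|Y| = 1/|Z| = 729.6 μS

729.6 μS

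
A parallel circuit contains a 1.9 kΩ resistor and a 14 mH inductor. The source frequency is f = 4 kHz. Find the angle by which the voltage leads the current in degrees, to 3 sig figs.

79.5°

ω = 2πf = 25130 rad/s
X_L = ωL = 352 Ω
Parallel: admittances add. Y = 1/R + 1/(jωL)
Y = (0.000526 − j0.00284) S
|Y| = 0.00289 S → |Z| = 1/|Y| = 346 Ω, ∠Z = −∠Y = 79.5°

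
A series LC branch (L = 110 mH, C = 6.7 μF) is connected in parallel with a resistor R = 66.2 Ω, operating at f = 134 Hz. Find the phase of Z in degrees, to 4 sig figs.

ω = 2πf = 841.9 rad/s
X_L = ωL = 92.61 Ω
X_C = 1/(ωC) = 177.3 Ω
Branch 1: Z₁ = R = 66.20 Ω
Branch 2 (series LC): Z₂ = j(X_L − X_C) = −j84.66 Ω
Parallel: Z = Z₁Z₂/(Z₁+Z₂), |Z| = 52.15 Ω, ∠Z = -38.02°

-38.02°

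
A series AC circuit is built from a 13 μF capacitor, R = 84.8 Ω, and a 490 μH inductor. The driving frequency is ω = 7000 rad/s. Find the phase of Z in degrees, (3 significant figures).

X_L = ωL = 3.43 Ω
X_C = 1/(ωC) = 11.0 Ω
Net reactance X = X_L − X_C = -7.56 Ω
Z = 84.8 − j7.56 Ω
|Z| = √(84.8² + 7.56²) = 85.1 Ω
∠Z = arctan(-7.56/84.8) = -5.09°

-5.09°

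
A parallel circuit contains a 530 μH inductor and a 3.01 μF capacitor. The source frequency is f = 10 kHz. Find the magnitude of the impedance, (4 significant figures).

6.286 Ω

ω = 2πf = 62830 rad/s
X_L = ωL = 33.30 Ω
X_C = 1/(ωC) = 5.288 Ω
Parallel: admittances add. Y = 1/(jωL) + jωC
Y = (0 + j0.1591) S
|Y| = 0.1591 S → |Z| = 1/|Y| = 6.286 Ω, ∠Z = −∠Y = -90.00°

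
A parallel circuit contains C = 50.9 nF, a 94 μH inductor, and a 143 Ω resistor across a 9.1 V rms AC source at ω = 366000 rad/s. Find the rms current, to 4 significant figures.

X_L = ωL = 34.40 Ω
X_C = 1/(ωC) = 53.68 Ω
Parallel: admittances add. Y = 1/R + 1/(jωL) + jωC
Y = (0.006993 − j0.01044) S
|Y| = 0.01256 S → |Z| = 1/|Y| = 79.60 Ω, ∠Z = −∠Y = 56.18°
I = V/|Z| = 9.1/79.60 = 114.3 mA

114.3 mA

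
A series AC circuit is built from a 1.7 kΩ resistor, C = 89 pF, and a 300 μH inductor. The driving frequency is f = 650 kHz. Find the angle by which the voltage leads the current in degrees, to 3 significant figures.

-41.9°

ω = 2πf = 4.084e+06 rad/s
X_L = ωL = 1230 Ω
X_C = 1/(ωC) = 2750 Ω
Net reactance X = X_L − X_C = -1530 Ω
Z = 1700 − j1530 Ω
|Z| = √(1700² + 1530²) = 2280 Ω
∠Z = arctan(-1530/1700) = -41.9°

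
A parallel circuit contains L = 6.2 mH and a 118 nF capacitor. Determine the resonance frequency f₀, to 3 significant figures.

5.88 kHz

ω₀ = 1/√(LC) = 1/√(0.0062 × 1.18e-07) = 36970 rad/s
f₀ = ω₀/(2π) = 5.88 kHz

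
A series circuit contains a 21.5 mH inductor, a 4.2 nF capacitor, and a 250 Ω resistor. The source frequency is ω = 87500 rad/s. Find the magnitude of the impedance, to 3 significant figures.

876 Ω

X_L = ωL = 1880 Ω
X_C = 1/(ωC) = 2720 Ω
Net reactance X = X_L − X_C = -840 Ω
Z = 250 − j840 Ω
|Z| = √(250² + 840²) = 876 Ω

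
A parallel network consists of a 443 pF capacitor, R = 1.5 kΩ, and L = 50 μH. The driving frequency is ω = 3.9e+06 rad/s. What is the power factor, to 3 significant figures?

0.192

X_L = ωL = 195 Ω
X_C = 1/(ωC) = 579 Ω
Parallel: admittances add. Y = 1/R + 1/(jωL) + jωC
Y = (0.000667 − j0.00340) S
|Y| = 0.00347 S → |Z| = 1/|Y| = 289 Ω, ∠Z = −∠Y = 78.9°
cos φ = cos(78.9°) = 0.192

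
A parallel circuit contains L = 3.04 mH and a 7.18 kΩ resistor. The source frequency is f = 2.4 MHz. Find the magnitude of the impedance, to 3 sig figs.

ω = 2πf = 1.508e+07 rad/s
X_L = ωL = 45800 Ω
Parallel: admittances add. Y = 1/R + 1/(jωL)
Y = (0.000139 − j2.18e-05) S
|Y| = 0.000141 S → |Z| = 1/|Y| = 7090 Ω, ∠Z = −∠Y = 8.90°

7090 Ω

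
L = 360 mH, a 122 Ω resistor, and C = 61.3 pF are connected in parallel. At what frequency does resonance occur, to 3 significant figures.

33.9 kHz

ω₀ = 1/√(LC) = 1/√(0.36 × 6.13e-11) = 212900 rad/s
f₀ = ω₀/(2π) = 33.9 kHz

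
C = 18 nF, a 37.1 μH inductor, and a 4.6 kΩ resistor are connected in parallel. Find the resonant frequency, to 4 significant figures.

194.8 kHz

ω₀ = 1/√(LC) = 1/√(3.71e-05 × 1.8e-08) = 1.224e+06 rad/s
f₀ = ω₀/(2π) = 194.8 kHz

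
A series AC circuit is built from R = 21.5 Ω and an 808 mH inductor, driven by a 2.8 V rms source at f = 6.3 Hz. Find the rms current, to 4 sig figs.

72.65 mA

ω = 2πf = 39.58 rad/s
X_L = ωL = 31.98 Ω
Z = 21.50 + j31.98 Ω
|Z| = √(21.50² + 31.98²) = 38.54 Ω
I = V/|Z| = 2.8/38.54 = 72.65 mA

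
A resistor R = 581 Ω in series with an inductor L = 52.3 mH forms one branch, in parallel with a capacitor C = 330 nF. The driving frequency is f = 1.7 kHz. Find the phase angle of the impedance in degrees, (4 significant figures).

-71.45°

ω = 2πf = 10680 rad/s
X_L = ωL = 558.6 Ω
X_C = 1/(ωC) = 283.7 Ω
Branch 1 (R+jX_L): Z₁ = 581.0 + j558.6 Ω, |Z₁| = 806.0 Ω
Branch 2 (−jX_C): Z₂ = −j283.7 Ω
Parallel: Z = Z₁Z₂/(Z₁+Z₂), |Z| = 355.7 Ω, ∠Z = -71.45°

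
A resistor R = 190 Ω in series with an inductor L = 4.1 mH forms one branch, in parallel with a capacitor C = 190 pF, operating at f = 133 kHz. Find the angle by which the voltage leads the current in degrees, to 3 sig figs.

83.0°

ω = 2πf = 835700 rad/s
X_L = ωL = 3430 Ω
X_C = 1/(ωC) = 6300 Ω
Branch 1 (R+jX_L): Z₁ = 190 + j3430 Ω, |Z₁| = 3430 Ω
Branch 2 (−jX_C): Z₂ = −j6300 Ω
Parallel: Z = Z₁Z₂/(Z₁+Z₂), |Z| = 7510 Ω, ∠Z = 83.0°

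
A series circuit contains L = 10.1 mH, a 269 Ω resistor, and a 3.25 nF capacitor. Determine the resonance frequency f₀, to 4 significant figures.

27.78 kHz

ω₀ = 1/√(LC) = 1/√(0.0101 × 3.25e-09) = 174500 rad/s
f₀ = ω₀/(2π) = 27.78 kHz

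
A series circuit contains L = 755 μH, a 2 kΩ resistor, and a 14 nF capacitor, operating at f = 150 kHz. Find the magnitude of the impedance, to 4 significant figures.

2099 Ω

ω = 2πf = 942500 rad/s
X_L = ωL = 711.6 Ω
X_C = 1/(ωC) = 75.79 Ω
Net reactance X = X_L − X_C = 635.8 Ω
Z = 2000 + j635.8 Ω
|Z| = √(2000² + 635.8²) = 2099 Ω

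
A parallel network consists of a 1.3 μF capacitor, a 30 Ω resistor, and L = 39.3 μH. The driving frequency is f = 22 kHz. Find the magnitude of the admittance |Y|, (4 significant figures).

ω = 2πf = 138200 rad/s
X_L = ωL = 5.432 Ω
X_C = 1/(ωC) = 5.565 Ω
Parallel: admittances add. Y = 1/R + 1/(jωL) + jωC
Y = (0.03333 − j0.004380) S
|Y| = 0.03362 S → |Z| = 1/|Y| = 29.74 Ω, ∠Z = −∠Y = 7.486°

33.62 mS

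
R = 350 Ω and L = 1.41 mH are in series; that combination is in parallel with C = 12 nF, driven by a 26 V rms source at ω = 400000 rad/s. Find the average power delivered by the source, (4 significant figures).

X_L = ωL = 564.0 Ω
X_C = 1/(ωC) = 208.3 Ω
Branch 1 (R+jX_L): Z₁ = 350.0 + j564.0 Ω, |Z₁| = 663.8 Ω
Branch 2 (−jX_C): Z₂ = −j208.3 Ω
Parallel: Z = Z₁Z₂/(Z₁+Z₂), |Z| = 277.1 Ω, ∠Z = -77.28°
I = V/|Z| = 93.82 mA
P = VI cos φ = 26 × 0.09382 × cos(-77.28°) = 537.0 mW

537.0 mW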